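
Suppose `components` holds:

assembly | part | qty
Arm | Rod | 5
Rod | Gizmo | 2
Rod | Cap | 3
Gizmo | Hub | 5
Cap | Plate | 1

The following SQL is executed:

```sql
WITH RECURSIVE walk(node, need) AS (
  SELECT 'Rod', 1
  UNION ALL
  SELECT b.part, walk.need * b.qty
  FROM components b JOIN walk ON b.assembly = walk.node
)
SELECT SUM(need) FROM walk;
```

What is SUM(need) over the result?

Base: (Rod, need=1).
Iteration 1: components of {Rod} -> Cap = 1*3 = 3, Gizmo = 1*2 = 2.
Iteration 2: components of {Cap,Gizmo} -> Hub = 2*5 = 10, Plate = 3*1 = 3.
Iteration 3: no further components; recursion stops.
SUM(need) = 1 + 2 + 3 + 10 + 3 = 19.

19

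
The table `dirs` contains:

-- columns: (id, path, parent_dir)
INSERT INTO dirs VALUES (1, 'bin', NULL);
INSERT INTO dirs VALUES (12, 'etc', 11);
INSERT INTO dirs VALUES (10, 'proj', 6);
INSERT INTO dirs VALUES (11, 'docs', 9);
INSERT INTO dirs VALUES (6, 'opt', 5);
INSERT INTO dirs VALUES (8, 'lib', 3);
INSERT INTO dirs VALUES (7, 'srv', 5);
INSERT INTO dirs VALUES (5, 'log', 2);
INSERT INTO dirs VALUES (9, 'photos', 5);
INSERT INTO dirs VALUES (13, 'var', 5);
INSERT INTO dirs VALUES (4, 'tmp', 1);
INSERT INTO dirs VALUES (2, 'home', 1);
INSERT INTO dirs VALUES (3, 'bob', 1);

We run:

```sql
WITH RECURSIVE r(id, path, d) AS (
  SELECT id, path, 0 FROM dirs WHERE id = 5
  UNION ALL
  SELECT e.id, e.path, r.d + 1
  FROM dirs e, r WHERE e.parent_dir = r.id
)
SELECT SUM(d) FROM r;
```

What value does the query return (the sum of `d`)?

11

Base: id=5 (log) at d 0.
Iteration 1: rows with parent_dir in {5} -> opt (id 6, d 1), srv (id 7, d 1), photos (id 9, d 1), var (id 13, d 1).
Iteration 2: rows with parent_dir in {6,7,9,13} -> proj (id 10, d 2), docs (id 11, d 2).
Iteration 3: rows with parent_dir in {10,11} -> etc (id 12, d 3).
Iteration 4: no rows with parent_dir in {12}; recursion stops.
SUM(d) = 0 + 1 + 1 + 1 + 1 + 2 + 2 + 3 = 11.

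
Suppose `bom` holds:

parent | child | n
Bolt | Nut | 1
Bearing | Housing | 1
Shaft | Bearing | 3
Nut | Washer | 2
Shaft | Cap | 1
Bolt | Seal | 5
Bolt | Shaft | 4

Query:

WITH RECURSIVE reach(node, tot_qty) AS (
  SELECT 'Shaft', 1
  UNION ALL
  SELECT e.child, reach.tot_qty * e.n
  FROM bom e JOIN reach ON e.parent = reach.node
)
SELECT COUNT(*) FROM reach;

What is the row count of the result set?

4

Base: (Shaft, tot_qty=1).
Iteration 1: components of {Shaft} -> Bearing = 1*3 = 3, Cap = 1*1 = 1.
Iteration 2: components of {Bearing,Cap} -> Housing = 3*1 = 3.
Iteration 3: no further components; recursion stops.
Total rows emitted: 4.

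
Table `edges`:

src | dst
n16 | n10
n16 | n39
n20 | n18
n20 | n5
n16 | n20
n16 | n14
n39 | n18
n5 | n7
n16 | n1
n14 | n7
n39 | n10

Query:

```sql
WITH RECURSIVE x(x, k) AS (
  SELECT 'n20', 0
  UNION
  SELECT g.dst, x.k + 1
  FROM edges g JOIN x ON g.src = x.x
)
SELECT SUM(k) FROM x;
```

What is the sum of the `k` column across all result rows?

4

Base: (n20, k=0).
Iteration 1: edges from {n20} -> (n18, k=1), (n5, k=1).
Iteration 2: edges from {n18,n5} -> (n7, k=2).
Iteration 3: no outgoing edges from {n7}; recursion stops.
SUM(k) = 0 + 1 + 1 + 2 = 4.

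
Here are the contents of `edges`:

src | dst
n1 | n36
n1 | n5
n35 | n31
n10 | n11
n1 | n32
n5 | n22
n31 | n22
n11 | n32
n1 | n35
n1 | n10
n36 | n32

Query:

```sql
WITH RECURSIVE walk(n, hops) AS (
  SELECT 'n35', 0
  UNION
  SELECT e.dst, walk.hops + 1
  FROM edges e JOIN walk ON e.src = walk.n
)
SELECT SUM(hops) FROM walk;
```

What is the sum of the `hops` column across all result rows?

Base: (n35, hops=0).
Iteration 1: edges from {n35} -> (n31, hops=1).
Iteration 2: edges from {n31} -> (n22, hops=2).
Iteration 3: no outgoing edges from {n22}; recursion stops.
SUM(hops) = 0 + 1 + 2 = 3.

3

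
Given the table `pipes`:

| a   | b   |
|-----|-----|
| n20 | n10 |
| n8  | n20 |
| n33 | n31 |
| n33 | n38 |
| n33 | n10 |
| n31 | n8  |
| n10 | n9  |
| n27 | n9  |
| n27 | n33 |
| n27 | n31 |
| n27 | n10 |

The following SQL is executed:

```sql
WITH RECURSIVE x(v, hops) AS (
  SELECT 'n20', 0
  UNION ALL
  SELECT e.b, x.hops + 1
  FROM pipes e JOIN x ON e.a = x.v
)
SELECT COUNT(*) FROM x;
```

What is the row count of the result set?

Base: (n20, hops=0).
Iteration 1: edges from {n20} -> (n10, hops=1).
Iteration 2: edges from {n10} -> (n9, hops=2).
Iteration 3: no outgoing edges from {n9}; recursion stops.
Total rows emitted: 3.

3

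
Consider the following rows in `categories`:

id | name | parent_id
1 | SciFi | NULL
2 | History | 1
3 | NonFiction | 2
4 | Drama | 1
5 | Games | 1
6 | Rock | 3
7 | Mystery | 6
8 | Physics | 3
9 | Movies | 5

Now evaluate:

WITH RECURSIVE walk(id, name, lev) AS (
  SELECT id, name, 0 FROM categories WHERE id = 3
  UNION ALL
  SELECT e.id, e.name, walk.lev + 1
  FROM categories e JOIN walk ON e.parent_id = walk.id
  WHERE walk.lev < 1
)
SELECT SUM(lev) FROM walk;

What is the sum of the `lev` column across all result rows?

Base: id=3 (NonFiction) at lev 0.
Iteration 1: rows with parent_id in {3} -> Rock (id 6, lev 1), Physics (id 8, lev 1).
Iteration 2: lev < 1 fails for all current rows; recursion stops.
SUM(lev) = 0 + 1 + 1 = 2.

2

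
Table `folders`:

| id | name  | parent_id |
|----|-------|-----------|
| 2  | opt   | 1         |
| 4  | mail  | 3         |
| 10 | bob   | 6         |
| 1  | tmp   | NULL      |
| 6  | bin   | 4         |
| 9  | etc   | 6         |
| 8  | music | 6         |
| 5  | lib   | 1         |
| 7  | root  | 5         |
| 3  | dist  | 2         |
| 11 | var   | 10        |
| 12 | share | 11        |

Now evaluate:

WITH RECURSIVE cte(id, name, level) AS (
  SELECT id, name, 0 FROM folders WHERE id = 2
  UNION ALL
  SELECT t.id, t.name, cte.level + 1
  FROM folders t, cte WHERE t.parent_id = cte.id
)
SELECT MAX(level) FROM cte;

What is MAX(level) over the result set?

6

Base: id=2 (opt) at level 0.
Iteration 1: rows with parent_id in {2} -> dist (id 3, level 1).
Iteration 2: rows with parent_id in {3} -> mail (id 4, level 2).
Iteration 3: rows with parent_id in {4} -> bin (id 6, level 3).
Iteration 4: rows with parent_id in {6} -> music (id 8, level 4), etc (id 9, level 4), bob (id 10, level 4).
Iteration 5: rows with parent_id in {8,9,10} -> var (id 11, level 5).
Iteration 6: rows with parent_id in {11} -> share (id 12, level 6).
Iteration 7: no rows with parent_id in {12}; recursion stops.
level values: 0, 1, 2, 3, 4, 4, 4, 5, 6; the maximum is 6.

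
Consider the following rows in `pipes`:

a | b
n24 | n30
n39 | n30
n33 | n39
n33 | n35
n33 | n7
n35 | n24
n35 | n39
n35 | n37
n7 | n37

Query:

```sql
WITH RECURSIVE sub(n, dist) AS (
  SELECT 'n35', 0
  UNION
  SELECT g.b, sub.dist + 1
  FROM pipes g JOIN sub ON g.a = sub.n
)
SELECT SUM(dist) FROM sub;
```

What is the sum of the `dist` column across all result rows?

Base: (n35, dist=0).
Iteration 1: edges from {n35} -> (n24, dist=1), (n37, dist=1), (n39, dist=1).
Iteration 2: edges from {n24,n37,n39} -> (n30, dist=2). [UNION drops 1 duplicate row(s)]
Iteration 3: no outgoing edges from {n30}; recursion stops.
SUM(dist) = 0 + 1 + 1 + 1 + 2 = 5.

5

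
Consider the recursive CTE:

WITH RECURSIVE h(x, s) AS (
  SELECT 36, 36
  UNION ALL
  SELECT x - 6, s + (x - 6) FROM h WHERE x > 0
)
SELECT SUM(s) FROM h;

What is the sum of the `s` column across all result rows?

672

Base: x=36, s=36.
Iteration 1: 36 > 0 holds -> x = 36 - 6 = 30, s = 36 + 30 = 66.
Iteration 2: 30 > 0 holds -> x = 30 - 6 = 24, s = 66 + 24 = 90.
Iteration 3: 24 > 0 holds -> x = 24 - 6 = 18, s = 90 + 18 = 108.
Iteration 4: 18 > 0 holds -> x = 18 - 6 = 12, s = 108 + 12 = 120.
Iteration 5: 12 > 0 holds -> x = 12 - 6 = 6, s = 120 + 6 = 126.
Iteration 6: 6 > 0 holds -> x = 6 - 6 = 0, s = 126 + 0 = 126.
Iteration 7: 0 > 0 fails; recursion stops.
SUM(s) = 36 + 66 + 90 + 108 + 120 + 126 + 126 = 672.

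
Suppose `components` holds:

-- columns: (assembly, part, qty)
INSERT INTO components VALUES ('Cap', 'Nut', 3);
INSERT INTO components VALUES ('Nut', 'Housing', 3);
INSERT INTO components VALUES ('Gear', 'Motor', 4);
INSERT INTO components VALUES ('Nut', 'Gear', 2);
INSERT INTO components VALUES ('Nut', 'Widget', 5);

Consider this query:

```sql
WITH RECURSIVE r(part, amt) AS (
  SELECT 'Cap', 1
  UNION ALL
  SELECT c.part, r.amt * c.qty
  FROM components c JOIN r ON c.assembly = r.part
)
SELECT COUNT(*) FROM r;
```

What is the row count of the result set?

Base: (Cap, amt=1).
Iteration 1: components of {Cap} -> Nut = 1*3 = 3.
Iteration 2: components of {Nut} -> Gear = 3*2 = 6, Housing = 3*3 = 9, Widget = 3*5 = 15.
Iteration 3: components of {Gear,Housing,Widget} -> Motor = 6*4 = 24.
Iteration 4: no further components; recursion stops.
Total rows emitted: 6.

6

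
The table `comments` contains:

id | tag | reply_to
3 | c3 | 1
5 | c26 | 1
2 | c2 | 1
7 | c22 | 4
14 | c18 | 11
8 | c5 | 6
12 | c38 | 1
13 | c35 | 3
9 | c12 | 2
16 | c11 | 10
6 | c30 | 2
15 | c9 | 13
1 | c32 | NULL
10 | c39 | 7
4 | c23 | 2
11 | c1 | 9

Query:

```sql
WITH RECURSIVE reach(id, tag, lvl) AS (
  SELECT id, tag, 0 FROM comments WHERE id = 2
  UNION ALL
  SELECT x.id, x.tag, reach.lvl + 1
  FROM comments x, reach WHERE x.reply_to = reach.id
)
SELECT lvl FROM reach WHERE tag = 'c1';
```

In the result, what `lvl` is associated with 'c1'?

Base: id=2 (c2) at lvl 0.
Iteration 1: rows with reply_to in {2} -> c23 (id 4, lvl 1), c30 (id 6, lvl 1), c12 (id 9, lvl 1).
Iteration 2: rows with reply_to in {4,6,9} -> c22 (id 7, lvl 2), c5 (id 8, lvl 2), c1 (id 11, lvl 2).
Iteration 3: rows with reply_to in {7,8,11} -> c39 (id 10, lvl 3), c18 (id 14, lvl 3).
Iteration 4: rows with reply_to in {10,14} -> c11 (id 16, lvl 4).
Iteration 5: no rows with reply_to in {16}; recursion stops.

2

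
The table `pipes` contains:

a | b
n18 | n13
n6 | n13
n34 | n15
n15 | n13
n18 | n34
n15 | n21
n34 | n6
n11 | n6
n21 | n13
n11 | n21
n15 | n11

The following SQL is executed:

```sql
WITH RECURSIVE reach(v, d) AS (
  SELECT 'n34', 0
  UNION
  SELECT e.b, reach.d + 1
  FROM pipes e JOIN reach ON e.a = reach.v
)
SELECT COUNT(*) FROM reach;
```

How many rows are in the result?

Base: (n34, d=0).
Iteration 1: edges from {n34} -> (n15, d=1), (n6, d=1).
Iteration 2: edges from {n15,n6} -> (n11, d=2), (n13, d=2), (n21, d=2). [UNION drops 1 duplicate row(s)]
Iteration 3: edges from {n11,n13,n21} -> (n13, d=3), (n21, d=3), (n6, d=3).
Iteration 4: edges from {n13,n21,n6} -> (n13, d=4). [UNION drops 1 duplicate row(s)]
Iteration 5: no outgoing edges from {n13}; recursion stops.
Total rows emitted: 10.

10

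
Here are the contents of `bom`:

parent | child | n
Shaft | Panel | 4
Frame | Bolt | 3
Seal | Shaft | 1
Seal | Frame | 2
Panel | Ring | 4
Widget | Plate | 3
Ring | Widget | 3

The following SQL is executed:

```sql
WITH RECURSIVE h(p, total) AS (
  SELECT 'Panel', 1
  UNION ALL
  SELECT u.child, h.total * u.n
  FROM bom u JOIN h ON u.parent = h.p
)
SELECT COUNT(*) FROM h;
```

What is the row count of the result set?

Base: (Panel, total=1).
Iteration 1: components of {Panel} -> Ring = 1*4 = 4.
Iteration 2: components of {Ring} -> Widget = 4*3 = 12.
Iteration 3: components of {Widget} -> Plate = 12*3 = 36.
Iteration 4: no further components; recursion stops.
Total rows emitted: 4.

4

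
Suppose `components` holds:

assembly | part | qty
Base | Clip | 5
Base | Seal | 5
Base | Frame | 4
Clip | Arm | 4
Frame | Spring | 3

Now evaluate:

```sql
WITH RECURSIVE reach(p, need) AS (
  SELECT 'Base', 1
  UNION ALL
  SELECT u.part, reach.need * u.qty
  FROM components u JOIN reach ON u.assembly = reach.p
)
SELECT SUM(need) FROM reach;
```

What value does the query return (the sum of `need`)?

Base: (Base, need=1).
Iteration 1: components of {Base} -> Clip = 1*5 = 5, Frame = 1*4 = 4, Seal = 1*5 = 5.
Iteration 2: components of {Clip,Frame,Seal} -> Arm = 5*4 = 20, Spring = 4*3 = 12.
Iteration 3: no further components; recursion stops.
SUM(need) = 1 + 5 + 5 + 4 + 20 + 12 = 47.

47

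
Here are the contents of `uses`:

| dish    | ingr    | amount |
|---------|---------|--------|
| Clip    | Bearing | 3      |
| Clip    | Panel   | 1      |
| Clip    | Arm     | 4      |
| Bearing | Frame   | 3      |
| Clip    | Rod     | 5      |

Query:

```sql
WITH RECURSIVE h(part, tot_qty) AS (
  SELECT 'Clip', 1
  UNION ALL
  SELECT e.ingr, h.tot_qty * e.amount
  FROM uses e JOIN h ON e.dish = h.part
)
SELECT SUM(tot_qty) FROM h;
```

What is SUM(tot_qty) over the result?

Base: (Clip, tot_qty=1).
Iteration 1: components of {Clip} -> Arm = 1*4 = 4, Bearing = 1*3 = 3, Panel = 1*1 = 1, Rod = 1*5 = 5.
Iteration 2: components of {Arm,Bearing,Panel,Rod} -> Frame = 3*3 = 9.
Iteration 3: no further components; recursion stops.
SUM(tot_qty) = 1 + 4 + 5 + 3 + 1 + 9 = 23.

23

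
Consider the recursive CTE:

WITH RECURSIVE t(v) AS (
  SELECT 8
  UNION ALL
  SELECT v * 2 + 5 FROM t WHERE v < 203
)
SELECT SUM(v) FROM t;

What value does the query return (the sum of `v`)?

Base: v=8.
Iteration 1: 8 < 203 holds -> v = 8 * 2 + 5 = 21.
Iteration 2: 21 < 203 holds -> v = 21 * 2 + 5 = 47.
Iteration 3: 47 < 203 holds -> v = 47 * 2 + 5 = 99.
Iteration 4: 99 < 203 holds -> v = 99 * 2 + 5 = 203.
Iteration 5: 203 < 203 fails; recursion stops.
SUM(v) = 8 + 21 + 47 + 99 + 203 = 378.

378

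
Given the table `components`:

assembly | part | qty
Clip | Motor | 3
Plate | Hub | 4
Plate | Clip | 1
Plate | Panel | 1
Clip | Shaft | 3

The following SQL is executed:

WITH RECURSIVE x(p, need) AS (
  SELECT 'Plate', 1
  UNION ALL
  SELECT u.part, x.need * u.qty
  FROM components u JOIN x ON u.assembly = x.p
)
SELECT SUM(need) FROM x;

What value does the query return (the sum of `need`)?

Base: (Plate, need=1).
Iteration 1: components of {Plate} -> Clip = 1*1 = 1, Hub = 1*4 = 4, Panel = 1*1 = 1.
Iteration 2: components of {Clip,Hub,Panel} -> Motor = 1*3 = 3, Shaft = 1*3 = 3.
Iteration 3: no further components; recursion stops.
SUM(need) = 1 + 4 + 1 + 1 + 3 + 3 = 13.

13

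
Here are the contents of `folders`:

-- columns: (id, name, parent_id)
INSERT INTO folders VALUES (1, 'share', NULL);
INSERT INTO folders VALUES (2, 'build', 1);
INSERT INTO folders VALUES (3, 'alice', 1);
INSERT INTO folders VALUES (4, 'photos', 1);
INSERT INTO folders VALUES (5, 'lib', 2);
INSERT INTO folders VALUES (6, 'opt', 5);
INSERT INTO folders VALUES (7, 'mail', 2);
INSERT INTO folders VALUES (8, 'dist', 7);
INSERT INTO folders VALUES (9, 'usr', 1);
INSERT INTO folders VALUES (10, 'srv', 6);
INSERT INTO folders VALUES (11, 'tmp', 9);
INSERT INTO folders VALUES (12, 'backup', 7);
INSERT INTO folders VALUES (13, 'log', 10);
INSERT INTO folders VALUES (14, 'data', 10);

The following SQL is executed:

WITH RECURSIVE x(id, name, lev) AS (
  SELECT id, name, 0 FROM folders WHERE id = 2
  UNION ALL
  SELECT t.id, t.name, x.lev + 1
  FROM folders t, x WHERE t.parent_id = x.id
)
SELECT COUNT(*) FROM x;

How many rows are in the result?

Base: id=2 (build) at lev 0.
Iteration 1: rows with parent_id in {2} -> lib (id 5, lev 1), mail (id 7, lev 1).
Iteration 2: rows with parent_id in {5,7} -> opt (id 6, lev 2), dist (id 8, lev 2), backup (id 12, lev 2).
Iteration 3: rows with parent_id in {6,8,12} -> srv (id 10, lev 3).
Iteration 4: rows with parent_id in {10} -> log (id 13, lev 4), data (id 14, lev 4).
Iteration 5: no rows with parent_id in {13,14}; recursion stops.
Total rows emitted: 9.

9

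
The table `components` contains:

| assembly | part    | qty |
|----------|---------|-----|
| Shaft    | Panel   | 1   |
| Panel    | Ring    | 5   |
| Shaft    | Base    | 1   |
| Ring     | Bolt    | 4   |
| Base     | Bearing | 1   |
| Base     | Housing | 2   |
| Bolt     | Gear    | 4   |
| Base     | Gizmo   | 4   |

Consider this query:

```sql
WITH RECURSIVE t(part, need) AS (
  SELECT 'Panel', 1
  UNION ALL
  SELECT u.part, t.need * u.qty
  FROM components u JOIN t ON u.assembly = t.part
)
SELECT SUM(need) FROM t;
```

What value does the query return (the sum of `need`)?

Base: (Panel, need=1).
Iteration 1: components of {Panel} -> Ring = 1*5 = 5.
Iteration 2: components of {Ring} -> Bolt = 5*4 = 20.
Iteration 3: components of {Bolt} -> Gear = 20*4 = 80.
Iteration 4: no further components; recursion stops.
SUM(need) = 1 + 5 + 20 + 80 = 106.

106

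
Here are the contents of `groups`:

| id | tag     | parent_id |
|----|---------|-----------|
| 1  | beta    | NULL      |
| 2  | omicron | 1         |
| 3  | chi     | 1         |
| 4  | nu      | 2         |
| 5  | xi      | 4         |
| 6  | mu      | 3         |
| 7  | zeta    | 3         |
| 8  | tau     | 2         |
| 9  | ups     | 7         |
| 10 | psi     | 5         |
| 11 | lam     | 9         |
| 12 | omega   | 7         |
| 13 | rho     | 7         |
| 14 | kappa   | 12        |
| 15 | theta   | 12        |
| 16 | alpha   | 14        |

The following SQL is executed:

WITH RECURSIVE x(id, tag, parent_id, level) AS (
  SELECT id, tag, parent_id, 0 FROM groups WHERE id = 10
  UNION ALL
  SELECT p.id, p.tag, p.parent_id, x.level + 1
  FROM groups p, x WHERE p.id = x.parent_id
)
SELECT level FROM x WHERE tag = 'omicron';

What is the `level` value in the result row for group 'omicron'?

3

Base: id=10 (psi), parent_id=5, level 0.
Iteration 1: join on id=5 -> xi (id 5, parent_id=4, level 1).
Iteration 2: join on id=4 -> nu (id 4, parent_id=2, level 2).
Iteration 3: join on id=2 -> omicron (id 2, parent_id=1, level 3).
Iteration 4: join on id=1 -> beta (id 1, parent_id=NULL, level 4).
Iteration 5: parent_id is NULL; no match; recursion stops.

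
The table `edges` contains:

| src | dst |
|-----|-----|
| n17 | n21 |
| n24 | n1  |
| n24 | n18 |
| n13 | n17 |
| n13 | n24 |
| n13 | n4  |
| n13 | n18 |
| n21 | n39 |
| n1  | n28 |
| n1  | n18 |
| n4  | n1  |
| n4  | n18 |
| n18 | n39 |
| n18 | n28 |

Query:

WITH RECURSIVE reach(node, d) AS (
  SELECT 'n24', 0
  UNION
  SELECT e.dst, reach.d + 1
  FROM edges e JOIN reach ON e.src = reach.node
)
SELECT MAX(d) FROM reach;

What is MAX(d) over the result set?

Base: (n24, d=0).
Iteration 1: edges from {n24} -> (n1, d=1), (n18, d=1).
Iteration 2: edges from {n1,n18} -> (n18, d=2), (n28, d=2), (n39, d=2). [UNION drops 1 duplicate row(s)]
Iteration 3: edges from {n18,n28,n39} -> (n28, d=3), (n39, d=3).
Iteration 4: no outgoing edges from {n28,n39}; recursion stops.
d values: 0, 1, 1, 2, 2, 2, 3, 3; the maximum is 3.

3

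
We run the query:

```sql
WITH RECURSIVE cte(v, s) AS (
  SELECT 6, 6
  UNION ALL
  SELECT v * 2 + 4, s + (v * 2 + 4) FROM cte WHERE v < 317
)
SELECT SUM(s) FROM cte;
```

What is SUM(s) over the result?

Base: v=6, s=6.
Iteration 1: 6 < 317 holds -> v = 6 * 2 + 4 = 16, s = 6 + 16 = 22.
Iteration 2: 16 < 317 holds -> v = 16 * 2 + 4 = 36, s = 22 + 36 = 58.
Iteration 3: 36 < 317 holds -> v = 36 * 2 + 4 = 76, s = 58 + 76 = 134.
Iteration 4: 76 < 317 holds -> v = 76 * 2 + 4 = 156, s = 134 + 156 = 290.
Iteration 5: 156 < 317 holds -> v = 156 * 2 + 4 = 316, s = 290 + 316 = 606.
Iteration 6: 316 < 317 holds -> v = 316 * 2 + 4 = 636, s = 606 + 636 = 1242.
Iteration 7: 636 < 317 fails; recursion stops.
SUM(s) = 6 + 22 + 58 + 134 + 290 + 606 + 1242 = 2358.

2358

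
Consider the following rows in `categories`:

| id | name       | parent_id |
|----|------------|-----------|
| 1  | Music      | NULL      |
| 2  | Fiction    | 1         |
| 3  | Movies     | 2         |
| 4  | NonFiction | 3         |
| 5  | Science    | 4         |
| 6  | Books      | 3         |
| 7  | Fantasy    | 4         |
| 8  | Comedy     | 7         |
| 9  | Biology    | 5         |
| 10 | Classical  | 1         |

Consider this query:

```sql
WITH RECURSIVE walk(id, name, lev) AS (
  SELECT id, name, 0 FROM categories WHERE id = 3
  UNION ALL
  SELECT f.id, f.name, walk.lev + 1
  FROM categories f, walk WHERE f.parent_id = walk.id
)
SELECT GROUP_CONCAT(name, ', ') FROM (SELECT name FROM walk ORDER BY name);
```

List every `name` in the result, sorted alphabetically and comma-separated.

Base: id=3 (Movies) at lev 0.
Iteration 1: rows with parent_id in {3} -> NonFiction (id 4, lev 1), Books (id 6, lev 1).
Iteration 2: rows with parent_id in {4,6} -> Science (id 5, lev 2), Fantasy (id 7, lev 2).
Iteration 3: rows with parent_id in {5,7} -> Comedy (id 8, lev 3), Biology (id 9, lev 3).
Iteration 4: no rows with parent_id in {8,9}; recursion stops.

Biology, Books, Comedy, Fantasy, Movies, NonFiction, Science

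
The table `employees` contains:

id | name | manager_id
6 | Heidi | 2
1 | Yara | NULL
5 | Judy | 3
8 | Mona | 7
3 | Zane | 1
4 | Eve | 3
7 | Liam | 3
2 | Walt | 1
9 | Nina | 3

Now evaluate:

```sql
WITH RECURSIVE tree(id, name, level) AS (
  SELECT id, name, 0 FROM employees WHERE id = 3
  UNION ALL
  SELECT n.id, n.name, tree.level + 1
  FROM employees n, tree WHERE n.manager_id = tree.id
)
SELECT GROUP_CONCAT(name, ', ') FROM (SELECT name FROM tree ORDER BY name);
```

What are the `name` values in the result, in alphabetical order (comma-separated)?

Eve, Judy, Liam, Mona, Nina, Zane

Base: id=3 (Zane) at level 0.
Iteration 1: rows with manager_id in {3} -> Eve (id 4, level 1), Judy (id 5, level 1), Liam (id 7, level 1), Nina (id 9, level 1).
Iteration 2: rows with manager_id in {4,5,7,9} -> Mona (id 8, level 2).
Iteration 3: no rows with manager_id in {8}; recursion stops.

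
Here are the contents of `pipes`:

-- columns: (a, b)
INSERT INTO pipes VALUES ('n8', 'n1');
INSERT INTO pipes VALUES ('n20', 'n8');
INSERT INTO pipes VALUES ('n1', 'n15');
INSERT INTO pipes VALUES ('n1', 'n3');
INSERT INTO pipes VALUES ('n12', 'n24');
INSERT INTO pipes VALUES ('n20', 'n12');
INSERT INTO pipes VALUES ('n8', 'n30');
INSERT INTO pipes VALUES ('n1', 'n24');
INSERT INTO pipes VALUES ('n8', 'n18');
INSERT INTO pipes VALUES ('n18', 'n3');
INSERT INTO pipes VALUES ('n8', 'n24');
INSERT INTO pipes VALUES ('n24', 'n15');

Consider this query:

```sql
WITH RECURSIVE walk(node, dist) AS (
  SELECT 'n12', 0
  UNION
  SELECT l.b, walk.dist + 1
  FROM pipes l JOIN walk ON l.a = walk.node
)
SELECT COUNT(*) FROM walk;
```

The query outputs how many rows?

3

Base: (n12, dist=0).
Iteration 1: edges from {n12} -> (n24, dist=1).
Iteration 2: edges from {n24} -> (n15, dist=2).
Iteration 3: no outgoing edges from {n15}; recursion stops.
Total rows emitted: 3.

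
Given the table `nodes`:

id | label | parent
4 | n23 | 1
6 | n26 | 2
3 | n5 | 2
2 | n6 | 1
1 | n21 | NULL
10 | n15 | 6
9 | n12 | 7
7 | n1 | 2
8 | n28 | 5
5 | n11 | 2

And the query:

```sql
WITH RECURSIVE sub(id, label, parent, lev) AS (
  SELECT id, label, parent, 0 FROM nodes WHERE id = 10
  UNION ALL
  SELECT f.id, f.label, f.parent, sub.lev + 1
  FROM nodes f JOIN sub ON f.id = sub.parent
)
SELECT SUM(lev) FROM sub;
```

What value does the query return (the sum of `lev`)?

6

Base: id=10 (n15), parent=6, lev 0.
Iteration 1: join on id=6 -> n26 (id 6, parent=2, lev 1).
Iteration 2: join on id=2 -> n6 (id 2, parent=1, lev 2).
Iteration 3: join on id=1 -> n21 (id 1, parent=NULL, lev 3).
Iteration 4: parent is NULL; no match; recursion stops.
SUM(lev) = 0 + 1 + 2 + 3 = 6.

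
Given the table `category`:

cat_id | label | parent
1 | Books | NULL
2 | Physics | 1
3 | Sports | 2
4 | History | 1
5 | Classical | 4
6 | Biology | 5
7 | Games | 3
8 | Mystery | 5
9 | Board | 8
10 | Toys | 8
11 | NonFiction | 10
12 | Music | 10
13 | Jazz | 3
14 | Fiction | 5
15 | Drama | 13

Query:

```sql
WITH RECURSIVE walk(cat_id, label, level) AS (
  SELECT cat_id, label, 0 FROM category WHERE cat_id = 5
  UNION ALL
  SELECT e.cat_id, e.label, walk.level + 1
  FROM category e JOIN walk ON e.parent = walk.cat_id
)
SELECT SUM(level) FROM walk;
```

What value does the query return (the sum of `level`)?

13

Base: cat_id=5 (Classical) at level 0.
Iteration 1: rows with parent in {5} -> Biology (id 6, level 1), Mystery (id 8, level 1), Fiction (id 14, level 1).
Iteration 2: rows with parent in {6,8,14} -> Board (id 9, level 2), Toys (id 10, level 2).
Iteration 3: rows with parent in {9,10} -> NonFiction (id 11, level 3), Music (id 12, level 3).
Iteration 4: no rows with parent in {11,12}; recursion stops.
SUM(level) = 0 + 1 + 1 + 1 + 2 + 2 + 3 + 3 = 13.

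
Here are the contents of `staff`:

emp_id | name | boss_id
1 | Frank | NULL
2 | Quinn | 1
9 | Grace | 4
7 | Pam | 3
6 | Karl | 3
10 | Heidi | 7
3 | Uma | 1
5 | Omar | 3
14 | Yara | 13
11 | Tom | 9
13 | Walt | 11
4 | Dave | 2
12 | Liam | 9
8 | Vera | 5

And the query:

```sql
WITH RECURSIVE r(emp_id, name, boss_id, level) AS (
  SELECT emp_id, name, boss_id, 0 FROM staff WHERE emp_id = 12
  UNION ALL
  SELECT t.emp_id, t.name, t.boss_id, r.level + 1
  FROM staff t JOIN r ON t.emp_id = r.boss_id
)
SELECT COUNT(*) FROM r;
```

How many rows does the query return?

5

Base: emp_id=12 (Liam), boss_id=9, level 0.
Iteration 1: join on emp_id=9 -> Grace (id 9, boss_id=4, level 1).
Iteration 2: join on emp_id=4 -> Dave (id 4, boss_id=2, level 2).
Iteration 3: join on emp_id=2 -> Quinn (id 2, boss_id=1, level 3).
Iteration 4: join on emp_id=1 -> Frank (id 1, boss_id=NULL, level 4).
Iteration 5: boss_id is NULL; no match; recursion stops.
Total rows emitted: 5.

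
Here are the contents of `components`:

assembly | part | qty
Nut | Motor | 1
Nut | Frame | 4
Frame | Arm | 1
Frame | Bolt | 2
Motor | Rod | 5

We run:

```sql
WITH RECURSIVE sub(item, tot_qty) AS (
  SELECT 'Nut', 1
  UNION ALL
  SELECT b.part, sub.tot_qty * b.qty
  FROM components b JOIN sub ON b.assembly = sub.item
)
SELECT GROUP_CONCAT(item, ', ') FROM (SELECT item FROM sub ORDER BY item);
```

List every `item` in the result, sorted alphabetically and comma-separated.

Arm, Bolt, Frame, Motor, Nut, Rod

Base: (Nut, tot_qty=1).
Iteration 1: components of {Nut} -> Frame = 1*4 = 4, Motor = 1*1 = 1.
Iteration 2: components of {Frame,Motor} -> Arm = 4*1 = 4, Bolt = 4*2 = 8, Rod = 1*5 = 5.
Iteration 3: no further components; recursion stops.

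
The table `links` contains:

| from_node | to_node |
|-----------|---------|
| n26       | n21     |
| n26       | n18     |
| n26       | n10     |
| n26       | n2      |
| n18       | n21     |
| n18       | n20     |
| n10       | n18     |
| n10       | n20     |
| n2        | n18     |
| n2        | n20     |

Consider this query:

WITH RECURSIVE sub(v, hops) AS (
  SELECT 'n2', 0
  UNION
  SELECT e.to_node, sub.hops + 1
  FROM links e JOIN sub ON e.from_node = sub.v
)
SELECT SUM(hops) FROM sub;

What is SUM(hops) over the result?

Base: (n2, hops=0).
Iteration 1: edges from {n2} -> (n18, hops=1), (n20, hops=1).
Iteration 2: edges from {n18,n20} -> (n20, hops=2), (n21, hops=2).
Iteration 3: no outgoing edges from {n20,n21}; recursion stops.
SUM(hops) = 0 + 1 + 1 + 2 + 2 = 6.

6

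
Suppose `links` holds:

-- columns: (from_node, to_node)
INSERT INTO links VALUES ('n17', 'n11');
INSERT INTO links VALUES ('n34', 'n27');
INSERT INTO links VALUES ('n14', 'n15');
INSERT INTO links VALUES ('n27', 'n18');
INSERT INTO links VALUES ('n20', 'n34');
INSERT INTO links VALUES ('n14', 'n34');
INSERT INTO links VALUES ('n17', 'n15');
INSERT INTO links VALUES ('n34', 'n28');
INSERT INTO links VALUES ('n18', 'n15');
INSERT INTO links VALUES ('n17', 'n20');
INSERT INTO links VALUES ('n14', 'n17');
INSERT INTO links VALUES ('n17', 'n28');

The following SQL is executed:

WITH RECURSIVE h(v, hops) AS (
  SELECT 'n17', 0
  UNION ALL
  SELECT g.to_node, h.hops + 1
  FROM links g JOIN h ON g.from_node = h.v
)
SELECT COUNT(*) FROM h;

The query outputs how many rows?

10

Base: (n17, hops=0).
Iteration 1: edges from {n17} -> (n11, hops=1), (n15, hops=1), (n20, hops=1), (n28, hops=1).
Iteration 2: edges from {n11,n15,n20,n28} -> (n34, hops=2).
Iteration 3: edges from {n34} -> (n27, hops=3), (n28, hops=3).
Iteration 4: edges from {n27,n28} -> (n18, hops=4).
Iteration 5: edges from {n18} -> (n15, hops=5).
Iteration 6: no outgoing edges from {n15}; recursion stops.
Total rows emitted: 10.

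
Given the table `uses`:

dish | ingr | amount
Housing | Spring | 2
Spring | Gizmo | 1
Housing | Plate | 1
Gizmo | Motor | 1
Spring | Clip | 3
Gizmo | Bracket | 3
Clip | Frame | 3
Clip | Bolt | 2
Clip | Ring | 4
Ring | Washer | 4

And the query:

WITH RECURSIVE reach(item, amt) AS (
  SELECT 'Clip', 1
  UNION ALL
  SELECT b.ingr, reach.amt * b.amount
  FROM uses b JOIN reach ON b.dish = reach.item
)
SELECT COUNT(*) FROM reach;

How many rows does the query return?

5

Base: (Clip, amt=1).
Iteration 1: components of {Clip} -> Bolt = 1*2 = 2, Frame = 1*3 = 3, Ring = 1*4 = 4.
Iteration 2: components of {Bolt,Frame,Ring} -> Washer = 4*4 = 16.
Iteration 3: no further components; recursion stops.
Total rows emitted: 5.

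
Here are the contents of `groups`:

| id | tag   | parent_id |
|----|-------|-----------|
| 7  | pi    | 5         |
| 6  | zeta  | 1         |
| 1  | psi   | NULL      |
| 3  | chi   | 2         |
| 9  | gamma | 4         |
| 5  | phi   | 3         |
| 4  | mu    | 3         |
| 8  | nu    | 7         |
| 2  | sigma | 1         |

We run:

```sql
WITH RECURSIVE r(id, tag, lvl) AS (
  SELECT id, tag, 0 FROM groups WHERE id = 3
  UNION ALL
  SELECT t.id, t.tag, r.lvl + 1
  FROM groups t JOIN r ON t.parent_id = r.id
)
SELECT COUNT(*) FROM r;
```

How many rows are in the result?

Base: id=3 (chi) at lvl 0.
Iteration 1: rows with parent_id in {3} -> mu (id 4, lvl 1), phi (id 5, lvl 1).
Iteration 2: rows with parent_id in {4,5} -> pi (id 7, lvl 2), gamma (id 9, lvl 2).
Iteration 3: rows with parent_id in {7,9} -> nu (id 8, lvl 3).
Iteration 4: no rows with parent_id in {8}; recursion stops.
Total rows emitted: 6.

6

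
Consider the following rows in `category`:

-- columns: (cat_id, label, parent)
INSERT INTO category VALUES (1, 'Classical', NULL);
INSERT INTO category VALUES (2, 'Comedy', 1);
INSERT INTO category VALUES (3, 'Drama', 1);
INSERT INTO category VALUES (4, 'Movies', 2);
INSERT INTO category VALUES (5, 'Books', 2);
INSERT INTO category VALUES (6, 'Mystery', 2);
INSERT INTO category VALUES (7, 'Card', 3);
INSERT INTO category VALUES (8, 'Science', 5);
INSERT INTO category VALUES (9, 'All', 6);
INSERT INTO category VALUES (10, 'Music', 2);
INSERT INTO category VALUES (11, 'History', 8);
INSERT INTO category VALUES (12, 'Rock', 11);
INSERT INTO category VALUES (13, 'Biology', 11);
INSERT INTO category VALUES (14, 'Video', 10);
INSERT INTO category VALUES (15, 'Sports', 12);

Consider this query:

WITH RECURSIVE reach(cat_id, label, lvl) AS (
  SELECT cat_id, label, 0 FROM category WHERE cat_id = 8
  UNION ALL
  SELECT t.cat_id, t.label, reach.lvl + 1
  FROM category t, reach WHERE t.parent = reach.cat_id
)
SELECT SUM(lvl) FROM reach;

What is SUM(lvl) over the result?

Base: cat_id=8 (Science) at lvl 0.
Iteration 1: rows with parent in {8} -> History (id 11, lvl 1).
Iteration 2: rows with parent in {11} -> Rock (id 12, lvl 2), Biology (id 13, lvl 2).
Iteration 3: rows with parent in {12,13} -> Sports (id 15, lvl 3).
Iteration 4: no rows with parent in {15}; recursion stops.
SUM(lvl) = 0 + 1 + 2 + 2 + 3 = 8.

8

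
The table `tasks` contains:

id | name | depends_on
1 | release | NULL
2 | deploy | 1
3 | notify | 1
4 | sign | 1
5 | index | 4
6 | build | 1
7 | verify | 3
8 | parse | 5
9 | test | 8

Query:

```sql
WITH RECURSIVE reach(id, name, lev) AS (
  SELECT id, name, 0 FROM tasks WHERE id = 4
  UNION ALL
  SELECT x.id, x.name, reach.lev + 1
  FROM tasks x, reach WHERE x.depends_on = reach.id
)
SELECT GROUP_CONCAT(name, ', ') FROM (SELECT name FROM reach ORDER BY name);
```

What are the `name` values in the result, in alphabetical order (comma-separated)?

index, parse, sign, test

Base: id=4 (sign) at lev 0.
Iteration 1: rows with depends_on in {4} -> index (id 5, lev 1).
Iteration 2: rows with depends_on in {5} -> parse (id 8, lev 2).
Iteration 3: rows with depends_on in {8} -> test (id 9, lev 3).
Iteration 4: no rows with depends_on in {9}; recursion stops.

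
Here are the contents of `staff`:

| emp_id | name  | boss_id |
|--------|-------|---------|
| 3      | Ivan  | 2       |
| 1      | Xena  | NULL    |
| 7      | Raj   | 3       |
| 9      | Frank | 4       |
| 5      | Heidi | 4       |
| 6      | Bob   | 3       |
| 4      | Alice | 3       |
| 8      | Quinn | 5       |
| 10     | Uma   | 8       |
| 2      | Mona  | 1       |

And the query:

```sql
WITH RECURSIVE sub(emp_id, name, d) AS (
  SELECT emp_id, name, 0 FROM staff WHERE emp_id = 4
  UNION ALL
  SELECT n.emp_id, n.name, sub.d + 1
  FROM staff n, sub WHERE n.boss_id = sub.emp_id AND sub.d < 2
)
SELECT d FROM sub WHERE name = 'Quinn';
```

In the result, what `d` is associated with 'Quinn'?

Base: emp_id=4 (Alice) at d 0.
Iteration 1: rows with boss_id in {4} -> Heidi (id 5, d 1), Frank (id 9, d 1).
Iteration 2: rows with boss_id in {5,9} -> Quinn (id 8, d 2).
Iteration 3: d < 2 fails for all current rows; recursion stops.

2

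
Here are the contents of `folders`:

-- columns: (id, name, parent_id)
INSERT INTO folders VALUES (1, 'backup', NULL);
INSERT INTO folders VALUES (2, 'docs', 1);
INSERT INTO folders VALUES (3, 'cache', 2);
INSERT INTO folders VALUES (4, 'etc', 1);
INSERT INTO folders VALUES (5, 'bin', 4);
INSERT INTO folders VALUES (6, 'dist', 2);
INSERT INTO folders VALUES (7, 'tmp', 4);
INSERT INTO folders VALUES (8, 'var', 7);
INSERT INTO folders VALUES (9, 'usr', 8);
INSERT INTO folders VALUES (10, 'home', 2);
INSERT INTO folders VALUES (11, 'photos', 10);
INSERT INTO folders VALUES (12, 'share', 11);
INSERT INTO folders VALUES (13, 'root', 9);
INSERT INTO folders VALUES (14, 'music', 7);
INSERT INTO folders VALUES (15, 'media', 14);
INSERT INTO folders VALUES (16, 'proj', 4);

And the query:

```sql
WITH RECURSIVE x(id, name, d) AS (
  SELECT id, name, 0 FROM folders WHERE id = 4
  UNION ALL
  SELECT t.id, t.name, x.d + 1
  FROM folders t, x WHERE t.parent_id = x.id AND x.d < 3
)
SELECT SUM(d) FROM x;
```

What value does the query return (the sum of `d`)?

13

Base: id=4 (etc) at d 0.
Iteration 1: rows with parent_id in {4} -> bin (id 5, d 1), tmp (id 7, d 1), proj (id 16, d 1).
Iteration 2: rows with parent_id in {5,7,16} -> var (id 8, d 2), music (id 14, d 2).
Iteration 3: rows with parent_id in {8,14} -> usr (id 9, d 3), media (id 15, d 3).
Iteration 4: d < 3 fails for all current rows; recursion stops.
SUM(d) = 0 + 1 + 1 + 1 + 2 + 2 + 3 + 3 = 13.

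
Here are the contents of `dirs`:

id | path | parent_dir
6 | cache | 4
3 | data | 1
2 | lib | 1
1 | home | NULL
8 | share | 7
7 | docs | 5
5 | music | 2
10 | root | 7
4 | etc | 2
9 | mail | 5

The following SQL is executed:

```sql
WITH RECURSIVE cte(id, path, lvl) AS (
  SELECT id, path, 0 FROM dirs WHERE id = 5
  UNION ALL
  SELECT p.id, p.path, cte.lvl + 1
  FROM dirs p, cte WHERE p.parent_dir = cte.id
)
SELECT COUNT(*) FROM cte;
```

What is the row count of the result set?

Base: id=5 (music) at lvl 0.
Iteration 1: rows with parent_dir in {5} -> docs (id 7, lvl 1), mail (id 9, lvl 1).
Iteration 2: rows with parent_dir in {7,9} -> share (id 8, lvl 2), root (id 10, lvl 2).
Iteration 3: no rows with parent_dir in {8,10}; recursion stops.
Total rows emitted: 5.

5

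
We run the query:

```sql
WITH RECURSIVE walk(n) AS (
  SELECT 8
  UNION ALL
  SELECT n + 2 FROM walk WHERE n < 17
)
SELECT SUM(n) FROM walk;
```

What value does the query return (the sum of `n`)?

Base: n=8.
Iteration 1: 8 < 17 holds -> n = 8 + 2 = 10.
Iteration 2: 10 < 17 holds -> n = 10 + 2 = 12.
Iteration 3: 12 < 17 holds -> n = 12 + 2 = 14.
Iteration 4: 14 < 17 holds -> n = 14 + 2 = 16.
Iteration 5: 16 < 17 holds -> n = 16 + 2 = 18.
Iteration 6: 18 < 17 fails; recursion stops.
SUM(n) = 8 + 10 + 12 + 14 + 16 + 18 = 78.

78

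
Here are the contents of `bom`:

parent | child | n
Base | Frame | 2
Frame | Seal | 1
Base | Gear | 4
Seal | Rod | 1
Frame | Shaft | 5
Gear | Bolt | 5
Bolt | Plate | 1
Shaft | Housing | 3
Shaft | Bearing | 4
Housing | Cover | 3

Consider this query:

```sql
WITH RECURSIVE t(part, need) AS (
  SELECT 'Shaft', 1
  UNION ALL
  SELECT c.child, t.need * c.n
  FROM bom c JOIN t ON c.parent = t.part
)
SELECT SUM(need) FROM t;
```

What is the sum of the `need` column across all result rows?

17

Base: (Shaft, need=1).
Iteration 1: components of {Shaft} -> Bearing = 1*4 = 4, Housing = 1*3 = 3.
Iteration 2: components of {Bearing,Housing} -> Cover = 3*3 = 9.
Iteration 3: no further components; recursion stops.
SUM(need) = 1 + 3 + 4 + 9 = 17.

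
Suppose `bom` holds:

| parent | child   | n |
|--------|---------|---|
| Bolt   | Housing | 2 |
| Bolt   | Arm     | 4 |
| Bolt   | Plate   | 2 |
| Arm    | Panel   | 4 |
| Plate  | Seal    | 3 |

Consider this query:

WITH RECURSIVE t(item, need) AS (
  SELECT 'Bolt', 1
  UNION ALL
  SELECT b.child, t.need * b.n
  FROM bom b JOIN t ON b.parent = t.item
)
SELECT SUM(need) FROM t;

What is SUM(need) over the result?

31

Base: (Bolt, need=1).
Iteration 1: components of {Bolt} -> Arm = 1*4 = 4, Housing = 1*2 = 2, Plate = 1*2 = 2.
Iteration 2: components of {Arm,Housing,Plate} -> Panel = 4*4 = 16, Seal = 2*3 = 6.
Iteration 3: no further components; recursion stops.
SUM(need) = 1 + 2 + 4 + 2 + 16 + 6 = 31.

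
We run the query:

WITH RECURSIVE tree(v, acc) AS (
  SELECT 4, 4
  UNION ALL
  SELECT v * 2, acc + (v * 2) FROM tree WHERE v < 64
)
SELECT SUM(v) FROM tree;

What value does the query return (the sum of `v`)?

124

Base: v=4, acc=4.
Iteration 1: 4 < 64 holds -> v = 4 * 2 = 8, acc = 4 + 8 = 12.
Iteration 2: 8 < 64 holds -> v = 8 * 2 = 16, acc = 12 + 16 = 28.
Iteration 3: 16 < 64 holds -> v = 16 * 2 = 32, acc = 28 + 32 = 60.
Iteration 4: 32 < 64 holds -> v = 32 * 2 = 64, acc = 60 + 64 = 124.
Iteration 5: 64 < 64 fails; recursion stops.
SUM(v) = 4 + 8 + 16 + 32 + 64 = 124.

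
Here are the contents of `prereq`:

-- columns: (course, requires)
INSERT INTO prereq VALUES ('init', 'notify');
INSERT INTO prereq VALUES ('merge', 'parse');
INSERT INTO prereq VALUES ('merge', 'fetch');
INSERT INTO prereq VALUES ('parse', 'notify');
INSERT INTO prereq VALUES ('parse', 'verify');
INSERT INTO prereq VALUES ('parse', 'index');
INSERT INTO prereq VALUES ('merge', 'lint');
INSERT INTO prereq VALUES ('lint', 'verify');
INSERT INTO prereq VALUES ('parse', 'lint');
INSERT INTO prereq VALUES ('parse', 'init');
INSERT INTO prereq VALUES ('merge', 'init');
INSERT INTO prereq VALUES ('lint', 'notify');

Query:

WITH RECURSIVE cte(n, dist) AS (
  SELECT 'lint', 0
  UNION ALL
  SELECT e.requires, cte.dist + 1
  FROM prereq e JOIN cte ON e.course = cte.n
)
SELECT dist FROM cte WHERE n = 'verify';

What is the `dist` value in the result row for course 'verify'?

Base: (lint, dist=0).
Iteration 1: edges from {lint} -> (notify, dist=1), (verify, dist=1).
Iteration 2: no outgoing edges from {notify,verify}; recursion stops.

1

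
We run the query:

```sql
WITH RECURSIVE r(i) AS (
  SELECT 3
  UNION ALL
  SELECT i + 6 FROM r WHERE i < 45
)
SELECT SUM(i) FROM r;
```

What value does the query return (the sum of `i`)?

Base: i=3.
Iteration 1: 3 < 45 holds -> i = 3 + 6 = 9.
Iteration 2: 9 < 45 holds -> i = 9 + 6 = 15.
Iteration 3: 15 < 45 holds -> i = 15 + 6 = 21.
Iteration 4: 21 < 45 holds -> i = 21 + 6 = 27.
Iteration 5: 27 < 45 holds -> i = 27 + 6 = 33.
Iteration 6: 33 < 45 holds -> i = 33 + 6 = 39.
Iteration 7: 39 < 45 holds -> i = 39 + 6 = 45.
Iteration 8: 45 < 45 fails; recursion stops.
SUM(i) = 3 + 9 + 15 + 21 + 27 + 33 + 39 + 45 = 192.

192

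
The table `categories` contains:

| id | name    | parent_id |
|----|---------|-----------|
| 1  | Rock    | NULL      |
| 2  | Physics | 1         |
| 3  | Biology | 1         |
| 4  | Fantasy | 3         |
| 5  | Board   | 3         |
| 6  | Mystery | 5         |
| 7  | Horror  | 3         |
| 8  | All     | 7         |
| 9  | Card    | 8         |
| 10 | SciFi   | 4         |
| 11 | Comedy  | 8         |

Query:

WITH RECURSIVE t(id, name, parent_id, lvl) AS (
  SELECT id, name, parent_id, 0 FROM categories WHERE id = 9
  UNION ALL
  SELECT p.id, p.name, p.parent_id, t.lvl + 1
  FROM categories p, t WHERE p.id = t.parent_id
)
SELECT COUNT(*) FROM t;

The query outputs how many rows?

Base: id=9 (Card), parent_id=8, lvl 0.
Iteration 1: join on id=8 -> All (id 8, parent_id=7, lvl 1).
Iteration 2: join on id=7 -> Horror (id 7, parent_id=3, lvl 2).
Iteration 3: join on id=3 -> Biology (id 3, parent_id=1, lvl 3).
Iteration 4: join on id=1 -> Rock (id 1, parent_id=NULL, lvl 4).
Iteration 5: parent_id is NULL; no match; recursion stops.
Total rows emitted: 5.

5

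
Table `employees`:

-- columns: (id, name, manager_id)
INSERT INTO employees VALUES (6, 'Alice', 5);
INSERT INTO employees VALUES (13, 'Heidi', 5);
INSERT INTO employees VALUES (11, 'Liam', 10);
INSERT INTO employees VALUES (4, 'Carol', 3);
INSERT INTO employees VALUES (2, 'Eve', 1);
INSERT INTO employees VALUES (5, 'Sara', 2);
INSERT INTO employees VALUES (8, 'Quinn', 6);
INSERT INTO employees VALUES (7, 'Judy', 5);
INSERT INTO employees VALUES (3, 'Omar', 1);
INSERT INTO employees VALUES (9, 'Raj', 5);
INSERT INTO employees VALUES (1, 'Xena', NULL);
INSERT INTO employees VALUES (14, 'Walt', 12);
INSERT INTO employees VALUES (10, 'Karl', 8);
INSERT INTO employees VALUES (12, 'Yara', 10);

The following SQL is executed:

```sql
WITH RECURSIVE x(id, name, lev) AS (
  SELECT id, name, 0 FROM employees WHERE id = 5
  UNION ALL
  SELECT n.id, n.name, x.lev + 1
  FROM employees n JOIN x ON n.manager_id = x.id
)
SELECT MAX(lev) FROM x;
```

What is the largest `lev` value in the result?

5

Base: id=5 (Sara) at lev 0.
Iteration 1: rows with manager_id in {5} -> Alice (id 6, lev 1), Judy (id 7, lev 1), Raj (id 9, lev 1), Heidi (id 13, lev 1).
Iteration 2: rows with manager_id in {6,7,9,13} -> Quinn (id 8, lev 2).
Iteration 3: rows with manager_id in {8} -> Karl (id 10, lev 3).
Iteration 4: rows with manager_id in {10} -> Liam (id 11, lev 4), Yara (id 12, lev 4).
Iteration 5: rows with manager_id in {11,12} -> Walt (id 14, lev 5).
Iteration 6: no rows with manager_id in {14}; recursion stops.
lev values: 0, 1, 1, 1, 1, 2, 3, 4, 4, 5; the maximum is 5.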